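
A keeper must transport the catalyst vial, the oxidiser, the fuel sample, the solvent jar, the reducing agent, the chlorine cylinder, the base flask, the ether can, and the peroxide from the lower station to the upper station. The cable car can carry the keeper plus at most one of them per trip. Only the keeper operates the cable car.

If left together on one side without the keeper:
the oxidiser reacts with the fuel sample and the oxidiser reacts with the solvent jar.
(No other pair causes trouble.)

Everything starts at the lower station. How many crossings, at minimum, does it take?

Counting alone: the keeper can take at most 1 across per trip to the upper station, so moving all 9 needs at least 9 loaded trips out, with a return between consecutive ones — at least 17 crossings.
The safety rule pushes this higher. Following every safe sequence of crossings, the most of the 9 that can be at the upper station as the cable car arrives there on crossing 17 is 8 — never all 9.
So no plan with fewer than 19 crossings exists, and this one achieves 19:
1. Keeper goes to the upper station with the oxidiser.
2. Keeper goes back to the lower station alone.
3. Keeper goes to the upper station with the catalyst vial.
4. Keeper goes back to the lower station alone.
5. Keeper goes to the upper station with the fuel sample.
6. Keeper goes back to the lower station with the oxidiser.
7. Keeper goes to the upper station with the solvent jar.
8. Keeper goes back to the lower station alone.
9. Keeper goes to the upper station with the reducing agent.
10. Keeper goes back to the lower station alone.
11. Keeper goes to the upper station with the chlorine cylinder.
12. Keeper goes back to the lower station alone.
13. Keeper goes to the upper station with the base flask.
14. Keeper goes back to the lower station alone.
15. Keeper goes to the upper station with the ether can.
16. Keeper goes back to the lower station alone.
17. Keeper goes to the upper station with the peroxide.
18. Keeper goes back to the lower station alone.
19. Keeper goes to the upper station with the oxidiser.

19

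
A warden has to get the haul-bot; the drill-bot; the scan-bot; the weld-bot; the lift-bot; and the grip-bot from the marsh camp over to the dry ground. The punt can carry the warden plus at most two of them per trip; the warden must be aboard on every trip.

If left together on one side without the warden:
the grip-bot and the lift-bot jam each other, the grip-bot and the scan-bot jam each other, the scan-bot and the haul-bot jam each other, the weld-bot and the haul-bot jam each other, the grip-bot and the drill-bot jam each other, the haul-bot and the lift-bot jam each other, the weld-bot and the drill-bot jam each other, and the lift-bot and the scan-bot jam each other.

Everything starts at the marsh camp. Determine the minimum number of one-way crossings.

impossible

Whatever the first load, the items left behind include a forbidden pair without the warden. No opening move is safe, so no plan exists.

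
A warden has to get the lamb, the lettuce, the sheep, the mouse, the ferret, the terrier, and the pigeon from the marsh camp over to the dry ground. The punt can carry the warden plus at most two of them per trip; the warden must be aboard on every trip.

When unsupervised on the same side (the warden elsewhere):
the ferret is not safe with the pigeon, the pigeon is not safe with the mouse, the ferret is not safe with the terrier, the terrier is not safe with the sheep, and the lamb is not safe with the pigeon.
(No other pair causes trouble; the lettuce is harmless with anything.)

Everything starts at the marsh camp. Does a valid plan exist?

Yes

1. Warden goes to the dry ground with the pigeon and the terrier.  [the marsh camp: the ferret, the lamb, the lettuce, the mouse, the sheep | the dry ground: the pigeon, the terrier]
2. Warden goes back to the marsh camp alone.  [the marsh camp: the ferret, the lamb, the lettuce, the mouse, the sheep | the dry ground: the pigeon, the terrier]
3. Warden goes to the dry ground with the lamb.  [the marsh camp: the ferret, the lettuce, the mouse, the sheep | the dry ground: the lamb, the pigeon, the terrier]
4. Warden goes back to the marsh camp with the pigeon.  [the marsh camp: the ferret, the lettuce, the mouse, the pigeon, the sheep | the dry ground: the lamb, the terrier]
5. Warden goes to the dry ground with the ferret and the mouse.  [the marsh camp: the lettuce, the pigeon, the sheep | the dry ground: the ferret, the lamb, the mouse, the terrier]
6. Warden goes back to the marsh camp with the terrier.  [the marsh camp: the lettuce, the pigeon, the sheep, the terrier | the dry ground: the ferret, the lamb, the mouse]
7. Warden goes to the dry ground with the lettuce and the sheep.  [the marsh camp: the pigeon, the terrier | the dry ground: the ferret, the lamb, the lettuce, the mouse, the sheep]
8. Warden goes back to the marsh camp alone.  [the marsh camp: the pigeon, the terrier | the dry ground: the ferret, the lamb, the lettuce, the mouse, the sheep]
9. Warden goes to the dry ground with the pigeon and the terrier.  [the marsh camp: — | the dry ground: the ferret, the lamb, the lettuce, the mouse, the pigeon, the sheep, the terrier]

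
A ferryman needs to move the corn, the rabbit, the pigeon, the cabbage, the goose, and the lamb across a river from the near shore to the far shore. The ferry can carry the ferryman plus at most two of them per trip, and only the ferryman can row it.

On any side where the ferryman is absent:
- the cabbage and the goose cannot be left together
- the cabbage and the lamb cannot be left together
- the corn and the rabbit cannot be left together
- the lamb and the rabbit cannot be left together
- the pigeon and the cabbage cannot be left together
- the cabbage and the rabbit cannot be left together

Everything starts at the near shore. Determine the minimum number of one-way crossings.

Counting alone: the ferryman can take at most 2 across per trip to the far shore, so moving all 6 needs at least 3 loaded trips out, with a return between consecutive ones — at least 5 crossings.
The safety rule pushes this higher. Following every safe sequence of crossings, the most of the 6 that can be at the far shore as the ferry arrives there on crossings 5, 7 is 4, 5 respectively — never all 6.
So no plan with fewer than 9 crossings exists, and this one achieves 9:
1. Ferryman goes to the far shore with the cabbage and the rabbit.  [the near shore: the corn, the goose, the lamb, the pigeon | the far shore: the cabbage, the rabbit]
2. Ferryman goes back to the near shore with the rabbit.  [the near shore: the corn, the goose, the lamb, the pigeon, the rabbit | the far shore: the cabbage]
3. Ferryman goes to the far shore with the corn and the rabbit.  [the near shore: the goose, the lamb, the pigeon | the far shore: the cabbage, the corn, the rabbit]
4. Ferryman goes back to the near shore with the rabbit.  [the near shore: the goose, the lamb, the pigeon, the rabbit | the far shore: the cabbage, the corn]
5. Ferryman goes to the far shore with the lamb and the pigeon.  [the near shore: the goose, the rabbit | the far shore: the cabbage, the corn, the lamb, the pigeon]
6. Ferryman goes back to the near shore with the cabbage.  [the near shore: the cabbage, the goose, the rabbit | the far shore: the corn, the lamb, the pigeon]
7. Ferryman goes to the far shore with the goose and the rabbit.  [the near shore: the cabbage | the far shore: the corn, the goose, the lamb, the pigeon, the rabbit]
8. Ferryman goes back to the near shore with the rabbit.  [the near shore: the cabbage, the rabbit | the far shore: the corn, the goose, the lamb, the pigeon]
9. Ferryman goes to the far shore with the cabbage and the rabbit.  [the near shore: — | the far shore: the cabbage, the corn, the goose, the lamb, the pigeon, the rabbit]

9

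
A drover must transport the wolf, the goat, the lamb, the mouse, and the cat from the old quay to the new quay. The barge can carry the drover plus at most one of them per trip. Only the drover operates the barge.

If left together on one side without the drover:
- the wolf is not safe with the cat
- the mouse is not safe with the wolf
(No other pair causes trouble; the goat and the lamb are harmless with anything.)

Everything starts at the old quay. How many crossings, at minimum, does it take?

Counting alone: the drover can take at most 1 across per trip to the new quay, so moving all 5 needs at least 5 loaded trips out, with a return between consecutive ones — at least 9 crossings.
The safety rule pushes this higher. Following every safe sequence of crossings, the most of the 5 that can be at the new quay as the barge arrives there on crossing 9 is 4 — never all 5.
So no plan with fewer than 11 crossings exists, and this one achieves 11:
1. Drover goes to the new quay with the wolf.  [the old quay: the cat, the goat, the lamb, the mouse | the new quay: the wolf]
2. Drover goes back to the old quay alone.  [the old quay: the cat, the goat, the lamb, the mouse | the new quay: the wolf]
3. Drover goes to the new quay with the goat.  [the old quay: the cat, the lamb, the mouse | the new quay: the goat, the wolf]
4. Drover goes back to the old quay alone.  [the old quay: the cat, the lamb, the mouse | the new quay: the goat, the wolf]
5. Drover goes to the new quay with the lamb.  [the old quay: the cat, the mouse | the new quay: the goat, the lamb, the wolf]
6. Drover goes back to the old quay alone.  [the old quay: the cat, the mouse | the new quay: the goat, the lamb, the wolf]
7. Drover goes to the new quay with the mouse.  [the old quay: the cat | the new quay: the goat, the lamb, the mouse, the wolf]
8. Drover goes back to the old quay with the wolf.  [the old quay: the cat, the wolf | the new quay: the goat, the lamb, the mouse]
9. Drover goes to the new quay with the cat.  [the old quay: the wolf | the new quay: the cat, the goat, the lamb, the mouse]
10. Drover goes back to the old quay alone.  [the old quay: the wolf | the new quay: the cat, the goat, the lamb, the mouse]
11. Drover goes to the new quay with the wolf.  [the old quay: — | the new quay: the cat, the goat, the lamb, the mouse, the wolf]

11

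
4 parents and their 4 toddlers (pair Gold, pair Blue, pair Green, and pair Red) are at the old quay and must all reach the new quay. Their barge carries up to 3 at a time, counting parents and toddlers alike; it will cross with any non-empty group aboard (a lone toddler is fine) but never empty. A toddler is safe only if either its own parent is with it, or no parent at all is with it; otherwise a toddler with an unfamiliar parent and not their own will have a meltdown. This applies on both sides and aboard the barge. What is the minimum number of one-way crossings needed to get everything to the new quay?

9

Counting alone: each trip to the new quay takes at most 3 across and each return brings at least 1 back, so after t trips out (and t−1 returns) at most 3t − (t−1) of the 8 are across; that first reaches 8 at t = 4, so at least 7 crossings are needed.
The safety rule pushes this higher. Following every safe sequence of crossings, the most of the 8 that can be at the new quay as the barge arrives there on crossing 7 is 7 — never all 8.
So no plan with fewer than 9 crossings exists, and this one achieves 9:
1. parent Gold and toddler Gold cross → the new quay.
2. parent Gold crosses ← the old quay.
3. parent Blue, parent Gold, and toddler Blue cross → the new quay.
4. parent Gold and toddler Gold cross ← the old quay.
5. parent Gold, parent Green, and parent Red cross → the new quay.
6. toddler Blue crosses ← the old quay.
7. toddler Blue and toddler Gold cross → the new quay.
8. toddler Gold crosses ← the old quay.
9. toddler Gold, toddler Green, and toddler Red cross → the new quay.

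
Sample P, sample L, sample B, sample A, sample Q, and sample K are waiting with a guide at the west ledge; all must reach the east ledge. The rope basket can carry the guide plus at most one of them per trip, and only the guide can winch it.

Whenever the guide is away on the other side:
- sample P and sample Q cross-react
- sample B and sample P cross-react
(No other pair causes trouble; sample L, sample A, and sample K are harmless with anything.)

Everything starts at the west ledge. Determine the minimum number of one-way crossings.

13

Counting alone: the guide can take at most 1 across per trip to the east ledge, so moving all 6 needs at least 6 loaded trips out, with a return between consecutive ones — at least 11 crossings.
The safety rule pushes this higher. Following every safe sequence of crossings, the most of the 6 that can be at the east ledge as the rope basket arrives there on crossing 11 is 5 — never all 6.
So no plan with fewer than 13 crossings exists, and this one achieves 13:
1. Guide goes to the east ledge with sample P.  [the west ledge: sample A, sample B, sample K, sample L, sample Q | the east ledge: sample P]
2. Guide goes back to the west ledge alone.  [the west ledge: sample A, sample B, sample K, sample L, sample Q | the east ledge: sample P]
3. Guide goes to the east ledge with sample L.  [the west ledge: sample A, sample B, sample K, sample Q | the east ledge: sample L, sample P]
4. Guide goes back to the west ledge alone.  [the west ledge: sample A, sample B, sample K, sample Q | the east ledge: sample L, sample P]
5. Guide goes to the east ledge with sample B.  [the west ledge: sample A, sample K, sample Q | the east ledge: sample B, sample L, sample P]
6. Guide goes back to the west ledge with sample P.  [the west ledge: sample A, sample K, sample P, sample Q | the east ledge: sample B, sample L]
7. Guide goes to the east ledge with sample Q.  [the west ledge: sample A, sample K, sample P | the east ledge: sample B, sample L, sample Q]
8. Guide goes back to the west ledge alone.  [the west ledge: sample A, sample K, sample P | the east ledge: sample B, sample L, sample Q]
9. Guide goes to the east ledge with sample A.  [the west ledge: sample K, sample P | the east ledge: sample A, sample B, sample L, sample Q]
10. Guide goes back to the west ledge alone.  [the west ledge: sample K, sample P | the east ledge: sample A, sample B, sample L, sample Q]
11. Guide goes to the east ledge with sample K.  [the west ledge: sample P | the east ledge: sample A, sample B, sample K, sample L, sample Q]
12. Guide goes back to the west ledge alone.  [the west ledge: sample P | the east ledge: sample A, sample B, sample K, sample L, sample Q]
13. Guide goes to the east ledge with sample P.  [the west ledge: — | the east ledge: sample A, sample B, sample K, sample L, sample P, sample Q]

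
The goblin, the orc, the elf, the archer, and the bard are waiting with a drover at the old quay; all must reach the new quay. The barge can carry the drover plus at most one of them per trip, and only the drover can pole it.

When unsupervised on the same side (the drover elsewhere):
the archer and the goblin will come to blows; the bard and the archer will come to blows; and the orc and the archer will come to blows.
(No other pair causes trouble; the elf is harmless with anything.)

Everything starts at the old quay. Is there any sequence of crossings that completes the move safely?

No

Following every safe sequence of crossings from the start, the most of the 5 that can be at the new quay as the barge arrives there on crossings 1, 3, 5 is 1, 2, 3 respectively; the best ever achieved is 3 of 5.
From crossing 7 on, no configuration arises that was not already reachable earlier: only 18 distinct safe configurations (who is on which side, and where the barge is) can ever be reached, none of them has everyone across, and every continuation just revisits them. So no valid plan exists.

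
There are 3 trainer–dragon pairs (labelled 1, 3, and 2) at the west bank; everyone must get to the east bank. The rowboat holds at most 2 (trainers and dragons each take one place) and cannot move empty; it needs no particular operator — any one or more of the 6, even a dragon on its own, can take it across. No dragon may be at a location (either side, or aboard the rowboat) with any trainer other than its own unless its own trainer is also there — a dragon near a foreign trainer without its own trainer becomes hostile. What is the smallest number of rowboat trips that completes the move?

11

Counting alone: each trip to the east bank takes at most 2 across and each return brings at least 1 back, so after t trips out (and t−1 returns) at most 2t − (t−1) of the 6 are across; that first reaches 6 at t = 5, so at least 9 crossings are needed.
The safety rule pushes this higher. Following every safe sequence of crossings, the most of the 6 that can be at the east bank as the rowboat arrives there on crossing 9 is 5 — never all 6.
So no plan with fewer than 11 crossings exists, and this one achieves 11:
1. dragon 1 and trainer 1 cross → the east bank.
2. trainer 1 crosses ← the west bank.
3. dragon 2 and dragon 3 cross → the east bank.
4. dragon 1 crosses ← the west bank.
5. trainer 2 and trainer 3 cross → the east bank.
6. dragon 3 and trainer 3 cross ← the west bank.
7. trainer 1 and trainer 3 cross → the east bank.
8. dragon 2 crosses ← the west bank.
9. dragon 1 and dragon 3 cross → the east bank.
10. trainer 2 crosses ← the west bank.
11. dragon 2 and trainer 2 cross → the east bank.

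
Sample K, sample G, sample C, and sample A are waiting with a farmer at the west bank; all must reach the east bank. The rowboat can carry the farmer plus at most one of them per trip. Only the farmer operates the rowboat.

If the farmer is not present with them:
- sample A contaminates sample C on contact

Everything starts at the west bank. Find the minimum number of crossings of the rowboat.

7

Counting alone: the farmer can take at most 1 across per trip to the east bank, so moving all 4 needs at least 4 loaded trips out, with a return between consecutive ones — at least 7 crossings.
The plan below uses exactly 7 crossings, so it is optimal:
1. Farmer goes to the east bank with sample C.  [the west bank: sample A, sample G, sample K | the east bank: sample C]
2. Farmer goes back to the west bank alone.  [the west bank: sample A, sample G, sample K | the east bank: sample C]
3. Farmer goes to the east bank with sample K.  [the west bank: sample A, sample G | the east bank: sample C, sample K]
4. Farmer goes back to the west bank alone.  [the west bank: sample A, sample G | the east bank: sample C, sample K]
5. Farmer goes to the east bank with sample G.  [the west bank: sample A | the east bank: sample C, sample G, sample K]
6. Farmer goes back to the west bank alone.  [the west bank: sample A | the east bank: sample C, sample G, sample K]
7. Farmer goes to the east bank with sample A.  [the west bank: — | the east bank: sample A, sample C, sample G, sample K]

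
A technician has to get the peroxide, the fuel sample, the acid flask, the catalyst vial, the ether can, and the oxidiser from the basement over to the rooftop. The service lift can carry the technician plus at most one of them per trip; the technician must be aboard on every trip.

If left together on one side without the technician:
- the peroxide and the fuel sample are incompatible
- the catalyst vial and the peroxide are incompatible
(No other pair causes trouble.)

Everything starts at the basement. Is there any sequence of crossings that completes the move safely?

1. Technician goes to the rooftop with the peroxide.
2. Technician goes back to the basement alone.
3. Technician goes to the rooftop with the fuel sample.
4. Technician goes back to the basement with the peroxide.
5. Technician goes to the rooftop with the catalyst vial.
6. Technician goes back to the basement alone.
7. Technician goes to the rooftop with the acid flask.
8. Technician goes back to the basement alone.
9. Technician goes to the rooftop with the ether can.
10. Technician goes back to the basement alone.
11. Technician goes to the rooftop with the oxidiser.
12. Technician goes back to the basement alone.
13. Technician goes to the rooftop with the peroxide.

Yes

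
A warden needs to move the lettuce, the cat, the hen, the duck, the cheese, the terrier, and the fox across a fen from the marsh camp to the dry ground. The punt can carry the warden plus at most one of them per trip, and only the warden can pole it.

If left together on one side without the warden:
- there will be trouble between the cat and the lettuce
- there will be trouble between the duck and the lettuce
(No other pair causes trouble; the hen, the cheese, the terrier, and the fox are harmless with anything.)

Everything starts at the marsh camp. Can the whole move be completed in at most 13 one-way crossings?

No

Counting alone: the warden can take at most 1 across per trip to the dry ground, so moving all 7 needs at least 7 loaded trips out, with a return between consecutive ones — at least 13 crossings.
The safety rule pushes this higher. Following every safe sequence of crossings, the most of the 7 that can be at the dry ground as the punt arrives there on crossing 13 is 6 — never all 7.
So the move cannot be finished within 13 crossings. (The shortest complete plan takes 15:)
1. Warden goes to the dry ground with the lettuce.
2. Warden goes back to the marsh camp alone.
3. Warden goes to the dry ground with the cat.
4. Warden goes back to the marsh camp with the lettuce.
5. Warden goes to the dry ground with the duck.
6. Warden goes back to the marsh camp alone.
7. Warden goes to the dry ground with the hen.
8. Warden goes back to the marsh camp alone.
9. Warden goes to the dry ground with the cheese.
10. Warden goes back to the marsh camp alone.
11. Warden goes to the dry ground with the terrier.
12. Warden goes back to the marsh camp alone.
13. Warden goes to the dry ground with the fox.
14. Warden goes back to the marsh camp alone.
15. Warden goes to the dry ground with the lettuce.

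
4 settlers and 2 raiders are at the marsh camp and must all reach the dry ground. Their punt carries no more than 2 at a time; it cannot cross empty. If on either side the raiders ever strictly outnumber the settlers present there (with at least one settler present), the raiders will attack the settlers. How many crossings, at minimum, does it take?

9

Counting alone: each trip to the dry ground takes at most 2 across and each return brings at least 1 back, so after t trips out (and t−1 returns) at most 2t − (t−1) of the 6 are across; that first reaches 6 at t = 5, so at least 9 crossings are needed.
The plan below uses exactly 9 crossings, so it is optimal:
1. 2 raiders → the dry ground.  (the marsh camp: 4S 0R; the dry ground: 0S 2R)
2. 1 raider ← the marsh camp.  (the marsh camp: 4S 1R; the dry ground: 0S 1R)
3. 2 settlers → the dry ground.  (the marsh camp: 2S 1R; the dry ground: 2S 1R)
4. 1 raider ← the marsh camp.  (the marsh camp: 2S 2R; the dry ground: 2S 0R)
5. 2 raiders → the dry ground.  (the marsh camp: 2S 0R; the dry ground: 2S 2R)
6. 1 raider ← the marsh camp.  (the marsh camp: 2S 1R; the dry ground: 2S 1R)
7. 1 settler and 1 raider → the dry ground.  (the marsh camp: 1S 0R; the dry ground: 3S 2R)
8. 1 raider ← the marsh camp.  (the marsh camp: 1S 1R; the dry ground: 3S 1R)
9. 1 settler and 1 raider → the dry ground.  (the marsh camp: 0S 0R; the dry ground: 4S 2R)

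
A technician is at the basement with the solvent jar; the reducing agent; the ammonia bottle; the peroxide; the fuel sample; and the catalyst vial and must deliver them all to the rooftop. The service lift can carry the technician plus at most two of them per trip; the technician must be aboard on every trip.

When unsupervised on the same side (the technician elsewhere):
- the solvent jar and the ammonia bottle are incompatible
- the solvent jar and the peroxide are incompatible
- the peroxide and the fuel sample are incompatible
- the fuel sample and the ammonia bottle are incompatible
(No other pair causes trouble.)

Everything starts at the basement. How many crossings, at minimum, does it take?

5

Counting alone: the technician can take at most 2 across per trip to the rooftop, so moving all 6 needs at least 3 loaded trips out, with a return between consecutive ones — at least 5 crossings.
The plan below uses exactly 5 crossings, so it is optimal:
1. Technician goes to the rooftop with the fuel sample and the solvent jar.
2. Technician goes back to the basement alone.
3. Technician goes to the rooftop with the catalyst vial and the reducing agent.
4. Technician goes back to the basement alone.
5. Technician goes to the rooftop with the ammonia bottle and the peroxide.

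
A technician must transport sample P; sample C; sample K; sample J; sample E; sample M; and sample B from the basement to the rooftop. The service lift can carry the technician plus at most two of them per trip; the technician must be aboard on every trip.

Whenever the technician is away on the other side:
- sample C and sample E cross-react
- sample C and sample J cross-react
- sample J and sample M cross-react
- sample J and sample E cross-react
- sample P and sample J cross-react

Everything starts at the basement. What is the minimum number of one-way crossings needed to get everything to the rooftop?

Counting alone: the technician can take at most 2 across per trip to the rooftop, so moving all 7 needs at least 4 loaded trips out, with a return between consecutive ones — at least 7 crossings.
The safety rule pushes this higher. Following every safe sequence of crossings, the most of the 7 that can be at the rooftop as the service lift arrives there on crossings 7, 9 is 5, 6 respectively — never all 7.
So no plan with fewer than 11 crossings exists, and this one achieves 11:
1. Technician goes to the rooftop with sample C and sample J.
2. Technician goes back to the basement with sample C.
3. Technician goes to the rooftop with sample C and sample P.
4. Technician goes back to the basement with sample J.
5. Technician goes to the rooftop with sample J and sample K.
6. Technician goes back to the basement with sample J.
7. Technician goes to the rooftop with sample J and sample M.
8. Technician goes back to the basement with sample J.
9. Technician goes to the rooftop with sample B and sample J.
10. Technician goes back to the basement with sample J.
11. Technician goes to the rooftop with sample E and sample J.

11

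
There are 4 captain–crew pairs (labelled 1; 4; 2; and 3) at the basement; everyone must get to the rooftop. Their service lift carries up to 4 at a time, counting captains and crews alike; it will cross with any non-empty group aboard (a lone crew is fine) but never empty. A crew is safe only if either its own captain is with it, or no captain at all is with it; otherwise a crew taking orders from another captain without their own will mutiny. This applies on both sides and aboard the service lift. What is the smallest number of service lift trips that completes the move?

Counting alone: each trip to the rooftop takes at most 4 across and each return brings at least 1 back, so after t trips out (and t−1 returns) at most 4t − (t−1) of the 8 are across; that first reaches 8 at t = 3, so at least 5 crossings are needed.
The plan below uses exactly 5 crossings, so it is optimal:
1. captain 1 and crew 1 cross → the rooftop.
2. captain 1 crosses ← the basement.
3. captain 1, captain 2, captain 3, and captain 4 cross → the rooftop.
4. crew 1 crosses ← the basement.
5. crew 1, crew 2, crew 3, and crew 4 cross → the rooftop.

5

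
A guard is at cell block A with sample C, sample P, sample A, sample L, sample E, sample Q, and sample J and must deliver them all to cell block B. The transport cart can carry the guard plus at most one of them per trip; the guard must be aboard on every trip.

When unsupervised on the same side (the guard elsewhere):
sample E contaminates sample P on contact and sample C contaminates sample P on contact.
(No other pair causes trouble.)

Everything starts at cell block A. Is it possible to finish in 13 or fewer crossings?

No

Counting alone: the guard can take at most 1 across per trip to cell block B, so moving all 7 needs at least 7 loaded trips out, with a return between consecutive ones — at least 13 crossings.
The safety rule pushes this higher. Following every safe sequence of crossings, the most of the 7 that can be at cell block B as the transport cart arrives there on crossing 13 is 6 — never all 7.
So the move cannot be finished within 13 crossings. (The shortest complete plan takes 15:)
1. Guard goes to cell block B with sample P.  [cell block A: sample A, sample C, sample E, sample J, sample L, sample Q | cell block B: sample P]
2. Guard goes back to cell block A alone.  [cell block A: sample A, sample C, sample E, sample J, sample L, sample Q | cell block B: sample P]
3. Guard goes to cell block B with sample C.  [cell block A: sample A, sample E, sample J, sample L, sample Q | cell block B: sample C, sample P]
4. Guard goes back to cell block A with sample P.  [cell block A: sample A, sample E, sample J, sample L, sample P, sample Q | cell block B: sample C]
5. Guard goes to cell block B with sample E.  [cell block A: sample A, sample J, sample L, sample P, sample Q | cell block B: sample C, sample E]
6. Guard goes back to cell block A alone.  [cell block A: sample A, sample J, sample L, sample P, sample Q | cell block B: sample C, sample E]
7. Guard goes to cell block B with sample A.  [cell block A: sample J, sample L, sample P, sample Q | cell block B: sample A, sample C, sample E]
8. Guard goes back to cell block A alone.  [cell block A: sample J, sample L, sample P, sample Q | cell block B: sample A, sample C, sample E]
9. Guard goes to cell block B with sample L.  [cell block A: sample J, sample P, sample Q | cell block B: sample A, sample C, sample E, sample L]
10. Guard goes back to cell block A alone.  [cell block A: sample J, sample P, sample Q | cell block B: sample A, sample C, sample E, sample L]
11. Guard goes to cell block B with sample Q.  [cell block A: sample J, sample P | cell block B: sample A, sample C, sample E, sample L, sample Q]
12. Guard goes back to cell block A alone.  [cell block A: sample J, sample P | cell block B: sample A, sample C, sample E, sample L, sample Q]
13. Guard goes to cell block B with sample J.  [cell block A: sample P | cell block B: sample A, sample C, sample E, sample J, sample L, sample Q]
14. Guard goes back to cell block A alone.  [cell block A: sample P | cell block B: sample A, sample C, sample E, sample J, sample L, sample Q]
15. Guard goes to cell block B with sample P.  [cell block A: — | cell block B: sample A, sample C, sample E, sample J, sample L, sample P, sample Q]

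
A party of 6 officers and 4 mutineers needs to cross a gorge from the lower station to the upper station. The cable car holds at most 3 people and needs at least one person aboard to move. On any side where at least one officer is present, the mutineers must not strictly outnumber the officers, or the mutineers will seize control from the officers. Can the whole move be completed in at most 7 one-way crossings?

No

Counting alone: each trip to the upper station takes at most 3 across and each return brings at least 1 back, so after t trips out (and t−1 returns) at most 3t − (t−1) of the 10 are across; that first reaches 10 at t = 5, so at least 9 crossings are needed.
Since 7 < 9, 7 crossings cannot be enough. (The shortest complete plan in fact takes 9:)
1. 2 mutineers → the upper station.  (the lower station: 6O 2M; the upper station: 0O 2M)
2. 1 mutineer ← the lower station.  (the lower station: 6O 3M; the upper station: 0O 1M)
3. 3 mutineers → the upper station.  (the lower station: 6O 0M; the upper station: 0O 4M)
4. 1 mutineer ← the lower station.  (the lower station: 6O 1M; the upper station: 0O 3M)
5. 3 officers → the upper station.  (the lower station: 3O 1M; the upper station: 3O 3M)
6. 1 mutineer ← the lower station.  (the lower station: 3O 2M; the upper station: 3O 2M)
7. 1 officer and 2 mutineers → the upper station.  (the lower station: 2O 0M; the upper station: 4O 4M)
8. 1 mutineer ← the lower station.  (the lower station: 2O 1M; the upper station: 4O 3M)
9. 2 officers and 1 mutineer → the upper station.  (the lower station: 0O 0M; the upper station: 6O 4M)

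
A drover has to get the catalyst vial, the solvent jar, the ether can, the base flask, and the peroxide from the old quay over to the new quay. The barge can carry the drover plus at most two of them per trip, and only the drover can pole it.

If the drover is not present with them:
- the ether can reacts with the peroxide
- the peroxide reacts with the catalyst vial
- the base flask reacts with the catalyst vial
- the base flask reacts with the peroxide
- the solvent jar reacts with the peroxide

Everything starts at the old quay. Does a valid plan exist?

1. Drover goes to the new quay with the catalyst vial and the peroxide.  [the old quay: the base flask, the ether can, the solvent jar | the new quay: the catalyst vial, the peroxide]
2. Drover goes back to the old quay with the catalyst vial.  [the old quay: the base flask, the catalyst vial, the ether can, the solvent jar | the new quay: the peroxide]
3. Drover goes to the new quay with the catalyst vial and the solvent jar.  [the old quay: the base flask, the ether can | the new quay: the catalyst vial, the peroxide, the solvent jar]
4. Drover goes back to the old quay with the peroxide.  [the old quay: the base flask, the ether can, the peroxide | the new quay: the catalyst vial, the solvent jar]
5. Drover goes to the new quay with the base flask and the ether can.  [the old quay: the peroxide | the new quay: the base flask, the catalyst vial, the ether can, the solvent jar]
6. Drover goes back to the old quay with the catalyst vial.  [the old quay: the catalyst vial, the peroxide | the new quay: the base flask, the ether can, the solvent jar]
7. Drover goes to the new quay with the catalyst vial and the peroxide.  [the old quay: — | the new quay: the base flask, the catalyst vial, the ether can, the peroxide, the solvent jar]

Yes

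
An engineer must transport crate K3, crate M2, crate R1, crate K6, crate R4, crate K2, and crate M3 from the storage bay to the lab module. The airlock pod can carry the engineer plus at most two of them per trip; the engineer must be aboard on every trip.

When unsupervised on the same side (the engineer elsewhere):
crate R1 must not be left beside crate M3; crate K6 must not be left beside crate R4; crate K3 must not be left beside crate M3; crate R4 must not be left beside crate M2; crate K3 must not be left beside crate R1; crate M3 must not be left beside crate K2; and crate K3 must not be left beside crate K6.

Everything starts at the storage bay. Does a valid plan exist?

No

Whatever the first load, the items left behind include a forbidden pair without the engineer. No opening move is safe, so no plan exists.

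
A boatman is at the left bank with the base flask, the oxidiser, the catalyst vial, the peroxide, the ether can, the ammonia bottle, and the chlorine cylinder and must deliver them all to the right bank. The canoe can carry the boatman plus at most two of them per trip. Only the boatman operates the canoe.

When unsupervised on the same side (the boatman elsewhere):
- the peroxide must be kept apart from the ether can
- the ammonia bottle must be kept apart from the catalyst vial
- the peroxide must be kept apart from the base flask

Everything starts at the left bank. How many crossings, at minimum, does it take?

7

Counting alone: the boatman can take at most 2 across per trip to the right bank, so moving all 7 needs at least 4 loaded trips out, with a return between consecutive ones — at least 7 crossings.
The plan below uses exactly 7 crossings, so it is optimal:
1. Boatman goes to the right bank with the catalyst vial and the peroxide.
2. Boatman goes back to the left bank alone.
3. Boatman goes to the right bank with the base flask and the oxidiser.
4. Boatman goes back to the left bank with the peroxide.
5. Boatman goes to the right bank with the chlorine cylinder and the ether can.
6. Boatman goes back to the left bank alone.
7. Boatman goes to the right bank with the ammonia bottle and the peroxide.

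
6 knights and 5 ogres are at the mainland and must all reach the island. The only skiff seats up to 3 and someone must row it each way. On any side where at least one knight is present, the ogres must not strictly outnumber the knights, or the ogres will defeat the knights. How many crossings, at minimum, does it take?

9

Counting alone: each trip to the island takes at most 3 across and each return brings at least 1 back, so after t trips out (and t−1 returns) at most 3t − (t−1) of the 11 are across; that first reaches 11 at t = 5, so at least 9 crossings are needed.
The plan below uses exactly 9 crossings, so it is optimal:
1. 3 ogres → the island.  (the mainland: 6K 2O; the island: 0K 3O)
2. 1 ogre ← the mainland.  (the mainland: 6K 3O; the island: 0K 2O)
3. 3 knights → the island.  (the mainland: 3K 3O; the island: 3K 2O)
4. 1 knight ← the mainland.  (the mainland: 4K 3O; the island: 2K 2O)
5. 2 knights and 1 ogre → the island.  (the mainland: 2K 2O; the island: 4K 3O)
6. 1 knight ← the mainland.  (the mainland: 3K 2O; the island: 3K 3O)
7. 2 knights and 1 ogre → the island.  (the mainland: 1K 1O; the island: 5K 4O)
8. 1 knight ← the mainland.  (the mainland: 2K 1O; the island: 4K 4O)
9. 2 knights and 1 ogre → the island.  (the mainland: 0K 0O; the island: 6K 5O)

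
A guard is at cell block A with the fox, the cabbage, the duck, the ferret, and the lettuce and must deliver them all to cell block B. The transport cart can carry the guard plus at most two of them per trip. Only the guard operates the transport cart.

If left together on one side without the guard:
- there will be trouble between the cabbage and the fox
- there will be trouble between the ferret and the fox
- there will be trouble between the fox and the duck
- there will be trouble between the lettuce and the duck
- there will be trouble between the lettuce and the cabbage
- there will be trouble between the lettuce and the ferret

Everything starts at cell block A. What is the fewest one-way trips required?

Counting alone: the guard can take at most 2 across per trip to cell block B, so moving all 5 needs at least 3 loaded trips out, with a return between consecutive ones — at least 5 crossings.
The safety rule pushes this higher. Following every safe sequence of crossings, the most of the 5 that can be at cell block B as the transport cart arrives there on crossing 5 is 4 — never all 5.
So no plan with fewer than 7 crossings exists, and this one achieves 7:
1. Guard goes to cell block B with the fox and the lettuce.
2. Guard goes back to cell block A alone.
3. Guard goes to cell block B with the cabbage.
4. Guard goes back to cell block A with the fox and the lettuce.
5. Guard goes to cell block B with the duck and the ferret.
6. Guard goes back to cell block A alone.
7. Guard goes to cell block B with the fox and the lettuce.

7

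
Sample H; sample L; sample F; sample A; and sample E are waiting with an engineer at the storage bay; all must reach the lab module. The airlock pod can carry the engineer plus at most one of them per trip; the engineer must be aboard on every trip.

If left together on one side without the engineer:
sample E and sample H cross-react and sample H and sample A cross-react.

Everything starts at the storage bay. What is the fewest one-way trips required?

11

Counting alone: the engineer can take at most 1 across per trip to the lab module, so moving all 5 needs at least 5 loaded trips out, with a return between consecutive ones — at least 9 crossings.
The safety rule pushes this higher. Following every safe sequence of crossings, the most of the 5 that can be at the lab module as the airlock pod arrives there on crossing 9 is 4 — never all 5.
So no plan with fewer than 11 crossings exists, and this one achieves 11:
1. Engineer goes to the lab module with sample H.  [the storage bay: sample A, sample E, sample F, sample L | the lab module: sample H]
2. Engineer goes back to the storage bay alone.  [the storage bay: sample A, sample E, sample F, sample L | the lab module: sample H]
3. Engineer goes to the lab module with sample L.  [the storage bay: sample A, sample E, sample F | the lab module: sample H, sample L]
4. Engineer goes back to the storage bay alone.  [the storage bay: sample A, sample E, sample F | the lab module: sample H, sample L]
5. Engineer goes to the lab module with sample F.  [the storage bay: sample A, sample E | the lab module: sample F, sample H, sample L]
6. Engineer goes back to the storage bay alone.  [the storage bay: sample A, sample E | the lab module: sample F, sample H, sample L]
7. Engineer goes to the lab module with sample A.  [the storage bay: sample E | the lab module: sample A, sample F, sample H, sample L]
8. Engineer goes back to the storage bay with sample H.  [the storage bay: sample E, sample H | the lab module: sample A, sample F, sample L]
9. Engineer goes to the lab module with sample E.  [the storage bay: sample H | the lab module: sample A, sample E, sample F, sample L]
10. Engineer goes back to the storage bay alone.  [the storage bay: sample H | the lab module: sample A, sample E, sample F, sample L]
11. Engineer goes to the lab module with sample H.  [the storage bay: — | the lab module: sample A, sample E, sample F, sample H, sample L]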